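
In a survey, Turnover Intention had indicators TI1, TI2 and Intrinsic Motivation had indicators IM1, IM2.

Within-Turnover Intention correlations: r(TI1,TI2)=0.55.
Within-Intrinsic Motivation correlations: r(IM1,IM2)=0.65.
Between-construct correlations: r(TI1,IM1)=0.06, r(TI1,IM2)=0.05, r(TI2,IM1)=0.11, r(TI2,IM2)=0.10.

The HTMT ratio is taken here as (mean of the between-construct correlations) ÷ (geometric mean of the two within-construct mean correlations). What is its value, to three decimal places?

0.134

Between-construct mean = 0.32/4 = 0.0800.
Mean within-TI = 0.55/1 = 0.5500; mean within-IM = 0.65/1 = 0.6500.
Geometric mean = √(0.5500 × 0.6500) = 0.5979.
HTMT = 0.0800 / 0.5979 = 0.134.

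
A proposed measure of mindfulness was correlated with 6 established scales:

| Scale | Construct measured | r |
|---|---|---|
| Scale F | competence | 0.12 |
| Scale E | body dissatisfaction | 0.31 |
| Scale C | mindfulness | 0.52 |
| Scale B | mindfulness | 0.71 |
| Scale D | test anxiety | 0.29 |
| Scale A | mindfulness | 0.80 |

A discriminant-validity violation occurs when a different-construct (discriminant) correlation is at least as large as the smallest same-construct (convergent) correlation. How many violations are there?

0

Convergent (same construct = mindfulness): Scale C, Scale B, Scale A.
Smallest convergent = 0.52. Discriminant values: 0.12, 0.31, 0.29; count ≥ 0.52 → 0.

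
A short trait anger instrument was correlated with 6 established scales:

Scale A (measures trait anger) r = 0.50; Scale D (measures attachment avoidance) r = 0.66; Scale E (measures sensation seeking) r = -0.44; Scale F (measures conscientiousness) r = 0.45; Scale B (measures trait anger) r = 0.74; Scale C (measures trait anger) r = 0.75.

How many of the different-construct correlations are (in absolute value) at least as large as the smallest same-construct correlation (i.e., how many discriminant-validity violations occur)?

Convergent (same construct = trait anger): Scale A, Scale B, Scale C.
Smallest convergent = 0.50. Discriminant |r|: 0.66, 0.44, 0.45; count ≥ 0.50 → 1.

1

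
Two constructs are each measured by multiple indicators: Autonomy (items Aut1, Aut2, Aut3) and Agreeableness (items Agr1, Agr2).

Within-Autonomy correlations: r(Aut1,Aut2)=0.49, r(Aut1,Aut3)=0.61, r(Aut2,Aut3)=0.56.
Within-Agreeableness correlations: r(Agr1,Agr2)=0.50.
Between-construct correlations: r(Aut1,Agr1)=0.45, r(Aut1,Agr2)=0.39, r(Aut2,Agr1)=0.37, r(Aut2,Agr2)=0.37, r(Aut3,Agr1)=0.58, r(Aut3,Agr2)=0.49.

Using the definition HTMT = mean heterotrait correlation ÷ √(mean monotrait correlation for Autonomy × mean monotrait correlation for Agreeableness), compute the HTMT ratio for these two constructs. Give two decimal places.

Mean between = 2.65/6 = 0.4417.
Mean within-Aut = 1.66/3 = 0.5533; mean within-Agr = 0.50/1 = 0.5000.
Geometric mean = √(0.5533 × 0.5000) = 0.5260.
HTMT = 0.4417 / 0.5260 = 0.84.

0.84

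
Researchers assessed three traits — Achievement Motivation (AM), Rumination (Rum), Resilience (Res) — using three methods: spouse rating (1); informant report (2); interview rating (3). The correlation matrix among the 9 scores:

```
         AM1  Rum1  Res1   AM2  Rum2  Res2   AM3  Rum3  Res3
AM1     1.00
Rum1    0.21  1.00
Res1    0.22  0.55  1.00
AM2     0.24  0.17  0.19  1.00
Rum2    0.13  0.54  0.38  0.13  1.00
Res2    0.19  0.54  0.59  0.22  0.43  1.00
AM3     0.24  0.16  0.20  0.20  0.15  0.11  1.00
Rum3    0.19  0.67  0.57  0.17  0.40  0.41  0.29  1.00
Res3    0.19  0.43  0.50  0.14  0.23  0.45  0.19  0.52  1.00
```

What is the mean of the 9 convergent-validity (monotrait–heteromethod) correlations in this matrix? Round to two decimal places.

0.43

Convergent values: 0.24, 0.24, 0.20, 0.54, 0.67, 0.40, 0.59, 0.50, 0.45; mean = 3.83/9 = 0.43.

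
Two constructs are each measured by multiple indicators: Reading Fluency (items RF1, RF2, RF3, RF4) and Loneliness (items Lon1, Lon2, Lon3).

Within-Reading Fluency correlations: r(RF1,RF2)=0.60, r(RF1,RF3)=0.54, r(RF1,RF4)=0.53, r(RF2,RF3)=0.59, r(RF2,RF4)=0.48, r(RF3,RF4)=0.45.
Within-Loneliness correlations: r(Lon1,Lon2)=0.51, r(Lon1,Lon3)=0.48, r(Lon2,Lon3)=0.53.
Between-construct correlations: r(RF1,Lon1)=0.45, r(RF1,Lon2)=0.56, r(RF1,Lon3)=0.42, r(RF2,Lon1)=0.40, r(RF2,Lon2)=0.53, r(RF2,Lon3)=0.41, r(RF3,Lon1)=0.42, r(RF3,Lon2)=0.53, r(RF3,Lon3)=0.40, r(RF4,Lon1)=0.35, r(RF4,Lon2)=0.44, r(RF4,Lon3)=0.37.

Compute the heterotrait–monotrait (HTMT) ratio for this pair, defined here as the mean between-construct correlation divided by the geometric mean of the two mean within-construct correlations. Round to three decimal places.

0.848

Mean between = 5.28/12 = 0.4400.
Mean within-RF = 3.19/6 = 0.5317; mean within-Lon = 1.52/3 = 0.5067.
Geometric mean = √(0.5317 × 0.5067) = 0.5190.
HTMT = 0.4400 / 0.5190 = 0.848.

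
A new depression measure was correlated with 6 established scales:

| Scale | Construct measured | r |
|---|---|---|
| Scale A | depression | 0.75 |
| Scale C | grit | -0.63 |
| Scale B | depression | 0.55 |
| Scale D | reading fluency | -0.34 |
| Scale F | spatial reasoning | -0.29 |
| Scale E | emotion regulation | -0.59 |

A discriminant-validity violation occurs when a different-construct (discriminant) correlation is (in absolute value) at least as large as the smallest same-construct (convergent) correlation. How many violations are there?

Convergent (same construct = depression): Scale A, Scale B.
Smallest convergent = 0.55. Discriminant |r|: 0.63, 0.34, 0.29, 0.59; count ≥ 0.55 → 2.

2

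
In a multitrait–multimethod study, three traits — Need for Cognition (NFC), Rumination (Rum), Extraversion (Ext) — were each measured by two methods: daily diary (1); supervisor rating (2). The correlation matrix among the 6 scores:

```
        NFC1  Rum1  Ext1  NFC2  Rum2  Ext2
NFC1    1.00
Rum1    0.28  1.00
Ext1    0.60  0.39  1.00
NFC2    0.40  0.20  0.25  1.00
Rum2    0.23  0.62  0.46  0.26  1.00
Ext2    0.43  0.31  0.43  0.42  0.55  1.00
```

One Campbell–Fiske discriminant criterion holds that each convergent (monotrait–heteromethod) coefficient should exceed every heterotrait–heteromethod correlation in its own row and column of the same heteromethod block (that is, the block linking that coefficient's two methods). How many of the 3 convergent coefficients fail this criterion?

2

Each convergent coefficient versus the relevant comparison correlations:
NFC (methods 1·2): 0.40 vs {0.23, 0.20, 0.43, 0.25} → fail.
Rum (methods 1·2): 0.62 vs {0.20, 0.23, 0.31, 0.46} → pass.
Ext (methods 1·2): 0.43 vs {0.25, 0.43, 0.46, 0.31} → fail.
2 of 3 fail.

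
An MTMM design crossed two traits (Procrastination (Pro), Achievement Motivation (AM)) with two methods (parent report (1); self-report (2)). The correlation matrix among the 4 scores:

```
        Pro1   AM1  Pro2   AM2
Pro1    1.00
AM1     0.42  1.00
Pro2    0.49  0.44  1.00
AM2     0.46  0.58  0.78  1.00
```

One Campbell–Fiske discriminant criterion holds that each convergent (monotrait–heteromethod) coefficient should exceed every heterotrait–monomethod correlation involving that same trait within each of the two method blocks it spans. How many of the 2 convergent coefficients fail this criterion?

2

Convergent coefficients and their comparison sets:
Pro (methods 1·2): 0.49 vs {0.42, 0.78} → fail.
AM (methods 1·2): 0.58 vs {0.42, 0.78} → fail.
2 of 2 fail.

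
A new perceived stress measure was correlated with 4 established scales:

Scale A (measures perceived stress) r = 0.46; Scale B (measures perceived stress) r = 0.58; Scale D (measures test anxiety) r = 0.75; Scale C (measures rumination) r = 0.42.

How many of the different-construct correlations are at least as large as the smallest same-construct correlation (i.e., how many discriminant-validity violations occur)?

1

Convergent (same construct = perceived stress): Scale A, Scale B.
Smallest convergent = 0.46. Discriminant values: 0.75, 0.42; count ≥ 0.46 → 1.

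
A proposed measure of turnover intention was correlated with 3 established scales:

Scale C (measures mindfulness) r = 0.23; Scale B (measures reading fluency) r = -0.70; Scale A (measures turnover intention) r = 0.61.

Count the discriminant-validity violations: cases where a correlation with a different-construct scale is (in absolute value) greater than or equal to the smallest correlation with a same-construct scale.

1

Convergent (same construct = turnover intention): Scale A.
Smallest convergent = 0.61. Discriminant |r|: 0.23, 0.70; count ≥ 0.61 → 1.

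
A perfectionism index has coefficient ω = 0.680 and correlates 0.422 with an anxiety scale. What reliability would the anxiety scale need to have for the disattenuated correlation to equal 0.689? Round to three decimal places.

0.552

r_true = r_obs / √(r_xx · r_yy) ⇒ 0.689 = 0.422 / √(0.680 · r_yy).
√(0.680 · r_yy) = 0.422 / 0.689 = 0.6125; 0.680 · r_yy = 0.3752; r_yy = 0.3752 / 0.680 ≈ 0.552.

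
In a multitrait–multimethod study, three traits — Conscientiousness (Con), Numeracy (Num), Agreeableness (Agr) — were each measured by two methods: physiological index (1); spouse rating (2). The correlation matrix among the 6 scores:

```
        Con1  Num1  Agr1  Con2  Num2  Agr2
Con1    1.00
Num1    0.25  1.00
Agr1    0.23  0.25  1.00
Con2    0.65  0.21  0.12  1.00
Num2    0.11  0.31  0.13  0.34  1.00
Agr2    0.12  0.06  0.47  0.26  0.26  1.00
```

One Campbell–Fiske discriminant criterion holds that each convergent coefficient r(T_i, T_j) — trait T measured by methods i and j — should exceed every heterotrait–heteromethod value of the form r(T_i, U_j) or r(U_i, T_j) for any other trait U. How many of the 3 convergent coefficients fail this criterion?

0

Convergent coefficients and their comparison sets:
Con (methods 1·2): 0.65 vs {0.11, 0.21, 0.12, 0.12} → pass.
Num (methods 1·2): 0.31 vs {0.21, 0.11, 0.06, 0.13} → pass.
Agr (methods 1·2): 0.47 vs {0.12, 0.12, 0.13, 0.06} → pass.
0 of 3 fail.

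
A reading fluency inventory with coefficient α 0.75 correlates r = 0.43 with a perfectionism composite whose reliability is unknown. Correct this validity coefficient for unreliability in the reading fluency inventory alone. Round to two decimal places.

0.50

Single correction: r_c = r_obs / √r_xx = 0.43 / √0.75 = 0.43 / 0.8660 ≈ 0.50.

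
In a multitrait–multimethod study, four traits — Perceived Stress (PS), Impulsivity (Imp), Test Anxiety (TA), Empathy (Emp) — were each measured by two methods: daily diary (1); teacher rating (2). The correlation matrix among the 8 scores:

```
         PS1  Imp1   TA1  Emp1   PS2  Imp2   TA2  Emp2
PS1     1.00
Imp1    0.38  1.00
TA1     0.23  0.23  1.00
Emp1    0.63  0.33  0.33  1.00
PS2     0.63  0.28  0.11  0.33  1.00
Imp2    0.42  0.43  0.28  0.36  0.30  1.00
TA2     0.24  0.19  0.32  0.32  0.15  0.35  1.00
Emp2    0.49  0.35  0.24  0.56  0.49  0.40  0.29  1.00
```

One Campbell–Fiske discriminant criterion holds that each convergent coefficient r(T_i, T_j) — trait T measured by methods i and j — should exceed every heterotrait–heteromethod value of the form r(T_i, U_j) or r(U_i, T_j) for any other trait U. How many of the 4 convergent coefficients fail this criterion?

Convergent coefficients and their comparison sets:
PS (methods 1·2): 0.63 vs {0.42, 0.28, 0.24, 0.11, 0.49, 0.33} → pass.
Imp (methods 1·2): 0.43 vs {0.28, 0.42, 0.19, 0.28, 0.35, 0.36} → pass.
TA (methods 1·2): 0.32 vs {0.11, 0.24, 0.28, 0.19, 0.24, 0.32} → fail.
Emp (methods 1·2): 0.56 vs {0.33, 0.49, 0.36, 0.35, 0.32, 0.24} → pass.
1 of 4 fail.

1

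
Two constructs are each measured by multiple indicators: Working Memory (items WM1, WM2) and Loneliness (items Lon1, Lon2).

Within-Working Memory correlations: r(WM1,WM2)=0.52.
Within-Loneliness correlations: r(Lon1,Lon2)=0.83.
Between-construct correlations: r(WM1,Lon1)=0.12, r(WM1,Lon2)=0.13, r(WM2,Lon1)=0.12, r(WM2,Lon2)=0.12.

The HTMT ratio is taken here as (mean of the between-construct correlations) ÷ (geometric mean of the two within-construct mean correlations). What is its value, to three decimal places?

0.186

Mean between = 0.49/4 = 0.1225.
Mean within-WM = 0.52/1 = 0.5200; mean within-Lon = 0.83/1 = 0.8300.
Geometric mean = √(0.5200 × 0.8300) = 0.6570.
HTMT = 0.1225 / 0.6570 = 0.186.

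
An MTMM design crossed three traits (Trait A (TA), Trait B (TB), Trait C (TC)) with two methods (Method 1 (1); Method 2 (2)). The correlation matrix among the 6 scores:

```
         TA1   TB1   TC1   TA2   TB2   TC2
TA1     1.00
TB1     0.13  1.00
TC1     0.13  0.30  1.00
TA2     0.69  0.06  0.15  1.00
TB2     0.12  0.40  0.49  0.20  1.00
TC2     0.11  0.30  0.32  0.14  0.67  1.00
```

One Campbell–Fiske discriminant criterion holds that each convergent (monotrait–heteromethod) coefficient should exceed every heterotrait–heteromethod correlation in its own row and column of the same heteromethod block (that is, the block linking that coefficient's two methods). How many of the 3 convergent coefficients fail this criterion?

Each convergent coefficient versus the relevant comparison correlations:
TA (methods 1·2): 0.69 vs {0.12, 0.06, 0.11, 0.15} → pass.
TB (methods 1·2): 0.40 vs {0.06, 0.12, 0.30, 0.49} → fail.
TC (methods 1·2): 0.32 vs {0.15, 0.11, 0.49, 0.30} → fail.
2 of 3 fail.

2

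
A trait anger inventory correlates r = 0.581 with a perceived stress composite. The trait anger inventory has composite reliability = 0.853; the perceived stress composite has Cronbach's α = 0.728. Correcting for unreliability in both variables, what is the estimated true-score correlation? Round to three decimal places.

r_true = r_obs / √(r_xx · r_yy) = 0.581 / √(0.853 × 0.728) = 0.581 / √0.620984 = 0.581 / 0.7880 ≈ 0.737.

0.737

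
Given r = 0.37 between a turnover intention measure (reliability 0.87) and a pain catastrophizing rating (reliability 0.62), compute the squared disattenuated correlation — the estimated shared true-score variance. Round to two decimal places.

0.25

Disattenuated r = 0.37 / √(0.87 × 0.62) = 0.37 / 0.7344 = 0.5038.
Shared true-score variance = 0.5038² = 0.2538 ≈ 0.25.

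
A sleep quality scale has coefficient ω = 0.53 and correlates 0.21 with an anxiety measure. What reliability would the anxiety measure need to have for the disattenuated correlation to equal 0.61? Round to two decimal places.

r_true = r_obs / √(r_xx · r_yy) ⇒ 0.61 = 0.21 / √(0.53 · r_yy).
√(0.53 · r_yy) = 0.21 / 0.61 = 0.3443; 0.53 · r_yy = 0.1185; r_yy = 0.1185 / 0.53 ≈ 0.22.

0.22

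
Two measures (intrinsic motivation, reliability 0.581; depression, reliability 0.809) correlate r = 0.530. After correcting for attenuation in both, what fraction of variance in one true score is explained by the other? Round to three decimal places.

0.598

Disattenuated r = 0.530 / √(0.581 × 0.809) = 0.530 / 0.6856 = 0.7730.
Shared true-score variance = 0.7730² = 0.5975 ≈ 0.598.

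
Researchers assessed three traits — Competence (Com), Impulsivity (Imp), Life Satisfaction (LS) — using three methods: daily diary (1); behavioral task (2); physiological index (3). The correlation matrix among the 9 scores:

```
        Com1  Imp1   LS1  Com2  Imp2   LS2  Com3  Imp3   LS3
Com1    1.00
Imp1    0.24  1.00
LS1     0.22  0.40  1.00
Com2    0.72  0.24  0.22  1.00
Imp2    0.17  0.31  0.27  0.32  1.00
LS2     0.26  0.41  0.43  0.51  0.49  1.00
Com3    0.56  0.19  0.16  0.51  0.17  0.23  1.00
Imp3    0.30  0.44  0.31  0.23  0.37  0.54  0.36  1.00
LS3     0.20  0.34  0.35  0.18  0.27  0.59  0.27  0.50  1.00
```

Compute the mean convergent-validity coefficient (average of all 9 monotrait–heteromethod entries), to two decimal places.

0.48

Convergent values: 0.72, 0.56, 0.51, 0.31, 0.44, 0.37, 0.43, 0.35, 0.59; mean = 4.28/9 = 0.48.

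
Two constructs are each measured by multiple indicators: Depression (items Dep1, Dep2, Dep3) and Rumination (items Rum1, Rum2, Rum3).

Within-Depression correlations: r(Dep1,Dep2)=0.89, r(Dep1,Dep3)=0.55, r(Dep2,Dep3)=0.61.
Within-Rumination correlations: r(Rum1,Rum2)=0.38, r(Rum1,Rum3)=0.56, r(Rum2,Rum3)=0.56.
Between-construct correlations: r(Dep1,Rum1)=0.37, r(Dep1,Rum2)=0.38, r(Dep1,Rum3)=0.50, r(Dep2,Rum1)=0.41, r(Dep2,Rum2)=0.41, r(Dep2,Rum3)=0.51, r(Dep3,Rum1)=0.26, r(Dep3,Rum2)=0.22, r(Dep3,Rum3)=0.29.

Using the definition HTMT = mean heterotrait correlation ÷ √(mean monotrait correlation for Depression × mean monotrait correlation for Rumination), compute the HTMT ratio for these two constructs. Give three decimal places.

0.637

Mean heterotrait r = 3.35/9 = 0.3722.
Mean within-Dep = 2.05/3 = 0.6833; mean within-Rum = 1.50/3 = 0.5000.
Geometric mean = √(0.6833 × 0.5000) = 0.5845.
HTMT = 0.3722 / 0.5845 = 0.637.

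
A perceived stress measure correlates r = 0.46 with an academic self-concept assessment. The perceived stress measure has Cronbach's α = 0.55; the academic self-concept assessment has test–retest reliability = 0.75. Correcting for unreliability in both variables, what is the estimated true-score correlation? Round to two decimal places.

0.72

r_true = r_obs / √(r_xx · r_yy) = 0.46 / √(0.55 × 0.75) = 0.46 / √0.4125 = 0.46 / 0.6423 ≈ 0.72.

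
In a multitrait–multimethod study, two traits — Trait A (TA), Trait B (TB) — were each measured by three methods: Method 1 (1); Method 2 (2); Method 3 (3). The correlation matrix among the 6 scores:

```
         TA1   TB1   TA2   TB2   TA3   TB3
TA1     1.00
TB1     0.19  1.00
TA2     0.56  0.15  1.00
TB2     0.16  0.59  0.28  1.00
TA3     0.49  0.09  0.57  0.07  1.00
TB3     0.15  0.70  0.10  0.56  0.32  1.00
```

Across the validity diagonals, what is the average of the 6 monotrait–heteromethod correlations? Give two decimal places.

Convergent values: 0.56, 0.49, 0.57, 0.59, 0.70, 0.56; mean = 3.47/6 = 0.58.

0.58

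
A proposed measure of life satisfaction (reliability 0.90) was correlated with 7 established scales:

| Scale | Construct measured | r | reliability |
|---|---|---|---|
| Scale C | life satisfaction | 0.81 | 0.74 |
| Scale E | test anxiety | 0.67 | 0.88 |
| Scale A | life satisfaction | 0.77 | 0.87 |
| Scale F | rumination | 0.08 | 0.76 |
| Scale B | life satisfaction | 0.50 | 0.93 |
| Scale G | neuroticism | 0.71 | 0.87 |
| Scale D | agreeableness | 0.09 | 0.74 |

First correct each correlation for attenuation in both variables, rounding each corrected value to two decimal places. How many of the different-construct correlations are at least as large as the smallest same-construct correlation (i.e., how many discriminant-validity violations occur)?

Disattenuated r (r / √(r_scale · r_new)):
  Scale C (conv): 0.81 / √(0.74·0.90) = 0.99
  Scale E (disc): 0.67 / √(0.88·0.90) = 0.75
  Scale A (conv): 0.77 / √(0.87·0.90) = 0.87
  Scale F (disc): 0.08 / √(0.76·0.90) = 0.10
  Scale B (conv): 0.50 / √(0.93·0.90) = 0.55
  Scale G (disc): 0.71 / √(0.87·0.90) = 0.80
  Scale D (disc): 0.09 / √(0.74·0.90) = 0.11
Smallest convergent = 0.55. Discriminant values: 0.75, 0.10, 0.80, 0.11; count ≥ 0.55 → 2.

2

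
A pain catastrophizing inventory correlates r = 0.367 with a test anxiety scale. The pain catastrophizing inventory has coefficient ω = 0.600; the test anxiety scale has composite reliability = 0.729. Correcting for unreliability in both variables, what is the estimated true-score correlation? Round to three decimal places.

r_true = r_obs / √(r_xx · r_yy) = 0.367 / √(0.600 × 0.729) = 0.367 / √0.437400 = 0.367 / 0.6614 ≈ 0.555.

0.555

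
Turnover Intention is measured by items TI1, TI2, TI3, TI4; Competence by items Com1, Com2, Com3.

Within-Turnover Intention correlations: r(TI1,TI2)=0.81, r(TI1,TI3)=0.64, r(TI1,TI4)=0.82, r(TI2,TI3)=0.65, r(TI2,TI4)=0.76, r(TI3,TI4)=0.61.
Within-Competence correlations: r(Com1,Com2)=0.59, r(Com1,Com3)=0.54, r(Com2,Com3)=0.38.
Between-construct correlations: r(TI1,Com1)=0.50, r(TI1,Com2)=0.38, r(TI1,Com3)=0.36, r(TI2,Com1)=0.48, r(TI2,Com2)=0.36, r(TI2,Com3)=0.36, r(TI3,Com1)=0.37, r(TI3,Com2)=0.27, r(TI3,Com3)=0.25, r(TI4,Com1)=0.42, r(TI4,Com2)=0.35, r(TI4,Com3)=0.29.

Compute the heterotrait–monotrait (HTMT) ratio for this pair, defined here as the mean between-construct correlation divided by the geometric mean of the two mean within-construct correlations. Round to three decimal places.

0.610

Mean heterotrait r = 4.39/12 = 0.3658.
Mean within-TI = 4.29/6 = 0.7150; mean within-Com = 1.51/3 = 0.5033.
Geometric mean = √(0.7150 × 0.5033) = 0.5999.
HTMT = 0.3658 / 0.5999 = 0.610.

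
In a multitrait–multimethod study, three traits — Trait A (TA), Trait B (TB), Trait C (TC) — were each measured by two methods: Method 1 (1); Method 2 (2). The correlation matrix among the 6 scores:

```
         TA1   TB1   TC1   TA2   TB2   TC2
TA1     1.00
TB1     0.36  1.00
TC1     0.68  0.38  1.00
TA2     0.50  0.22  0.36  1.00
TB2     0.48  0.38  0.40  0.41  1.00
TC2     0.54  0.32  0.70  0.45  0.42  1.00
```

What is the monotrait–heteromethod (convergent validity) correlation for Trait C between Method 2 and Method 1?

0.70

Same trait (TC), different methods: r(TC2, TC1) = 0.70.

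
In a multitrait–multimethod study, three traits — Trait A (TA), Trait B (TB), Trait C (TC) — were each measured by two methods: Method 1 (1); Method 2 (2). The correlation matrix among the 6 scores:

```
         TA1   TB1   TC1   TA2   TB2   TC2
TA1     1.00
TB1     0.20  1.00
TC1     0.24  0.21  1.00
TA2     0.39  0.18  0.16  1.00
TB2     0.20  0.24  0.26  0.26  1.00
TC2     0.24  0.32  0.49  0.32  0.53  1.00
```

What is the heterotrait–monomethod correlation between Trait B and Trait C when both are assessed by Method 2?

0.53

Different traits, same method: r(TB2, TC2) = 0.53.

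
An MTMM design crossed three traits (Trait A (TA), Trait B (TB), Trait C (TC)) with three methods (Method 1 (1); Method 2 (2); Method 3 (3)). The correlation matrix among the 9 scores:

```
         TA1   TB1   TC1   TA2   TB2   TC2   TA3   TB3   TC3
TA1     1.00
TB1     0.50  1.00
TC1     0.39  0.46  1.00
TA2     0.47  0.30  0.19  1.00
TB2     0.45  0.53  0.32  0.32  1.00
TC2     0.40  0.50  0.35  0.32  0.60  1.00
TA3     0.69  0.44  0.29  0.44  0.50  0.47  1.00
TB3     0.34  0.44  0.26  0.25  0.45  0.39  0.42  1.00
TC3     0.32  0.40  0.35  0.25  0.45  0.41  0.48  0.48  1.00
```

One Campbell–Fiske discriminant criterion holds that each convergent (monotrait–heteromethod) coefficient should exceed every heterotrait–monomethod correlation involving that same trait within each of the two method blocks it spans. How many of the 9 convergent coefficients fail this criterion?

8

Checking each validity diagonal entry against its comparison values:
TA (methods 1·2): 0.47 vs {0.50, 0.32, 0.39, 0.32} → fail.
TA (methods 1·3): 0.69 vs {0.50, 0.42, 0.39, 0.48} → pass.
TA (methods 2·3): 0.44 vs {0.32, 0.42, 0.32, 0.48} → fail.
TB (methods 1·2): 0.53 vs {0.50, 0.32, 0.46, 0.60} → fail.
TB (methods 1·3): 0.44 vs {0.50, 0.42, 0.46, 0.48} → fail.
TB (methods 2·3): 0.45 vs {0.32, 0.42, 0.60, 0.48} → fail.
TC (methods 1·2): 0.35 vs {0.39, 0.32, 0.46, 0.60} → fail.
TC (methods 1·3): 0.35 vs {0.39, 0.48, 0.46, 0.48} → fail.
TC (methods 2·3): 0.41 vs {0.32, 0.48, 0.60, 0.48} → fail.
8 of 9 fail.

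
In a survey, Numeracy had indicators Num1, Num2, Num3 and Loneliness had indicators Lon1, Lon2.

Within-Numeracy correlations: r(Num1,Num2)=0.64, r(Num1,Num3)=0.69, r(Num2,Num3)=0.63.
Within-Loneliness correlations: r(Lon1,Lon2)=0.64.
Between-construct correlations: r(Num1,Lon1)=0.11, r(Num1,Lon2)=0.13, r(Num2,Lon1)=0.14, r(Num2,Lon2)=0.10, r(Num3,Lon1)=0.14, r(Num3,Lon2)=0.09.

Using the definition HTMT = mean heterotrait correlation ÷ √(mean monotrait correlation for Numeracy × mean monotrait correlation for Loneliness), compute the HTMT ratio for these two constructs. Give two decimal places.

Between-construct mean = 0.71/6 = 0.1183.
Mean within-Num = 1.96/3 = 0.6533; mean within-Lon = 0.64/1 = 0.6400.
Geometric mean = √(0.6533 × 0.6400) = 0.6466.
HTMT = 0.1183 / 0.6466 = 0.18.

0.18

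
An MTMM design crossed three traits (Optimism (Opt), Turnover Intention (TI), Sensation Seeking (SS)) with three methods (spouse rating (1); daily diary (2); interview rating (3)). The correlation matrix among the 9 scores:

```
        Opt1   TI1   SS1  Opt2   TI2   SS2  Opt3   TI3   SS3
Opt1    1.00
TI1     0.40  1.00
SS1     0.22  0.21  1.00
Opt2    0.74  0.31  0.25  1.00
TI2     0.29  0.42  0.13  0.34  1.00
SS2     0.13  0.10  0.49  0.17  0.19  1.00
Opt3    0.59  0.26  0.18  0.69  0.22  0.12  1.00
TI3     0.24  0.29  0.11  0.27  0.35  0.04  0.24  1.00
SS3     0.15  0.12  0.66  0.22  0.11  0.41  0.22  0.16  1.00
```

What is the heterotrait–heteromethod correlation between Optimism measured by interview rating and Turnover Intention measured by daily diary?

Different traits and methods: r(Opt3, TI2) = 0.22.

0.22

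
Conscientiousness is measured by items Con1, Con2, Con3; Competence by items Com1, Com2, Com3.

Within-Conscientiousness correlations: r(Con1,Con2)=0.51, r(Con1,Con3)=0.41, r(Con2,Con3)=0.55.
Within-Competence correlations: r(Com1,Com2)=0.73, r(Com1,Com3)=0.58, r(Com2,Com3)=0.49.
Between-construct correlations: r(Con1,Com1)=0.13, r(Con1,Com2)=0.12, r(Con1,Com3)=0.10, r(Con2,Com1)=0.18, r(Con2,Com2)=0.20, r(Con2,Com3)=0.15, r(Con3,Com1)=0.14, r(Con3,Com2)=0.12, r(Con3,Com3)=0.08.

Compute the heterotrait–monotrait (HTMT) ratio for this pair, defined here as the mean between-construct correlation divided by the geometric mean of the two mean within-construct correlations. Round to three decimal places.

Mean between = 1.22/9 = 0.1356.
Mean within-Con = 1.47/3 = 0.4900; mean within-Com = 1.80/3 = 0.6000.
Geometric mean = √(0.4900 × 0.6000) = 0.5422.
HTMT = 0.1356 / 0.5422 = 0.250.

0.250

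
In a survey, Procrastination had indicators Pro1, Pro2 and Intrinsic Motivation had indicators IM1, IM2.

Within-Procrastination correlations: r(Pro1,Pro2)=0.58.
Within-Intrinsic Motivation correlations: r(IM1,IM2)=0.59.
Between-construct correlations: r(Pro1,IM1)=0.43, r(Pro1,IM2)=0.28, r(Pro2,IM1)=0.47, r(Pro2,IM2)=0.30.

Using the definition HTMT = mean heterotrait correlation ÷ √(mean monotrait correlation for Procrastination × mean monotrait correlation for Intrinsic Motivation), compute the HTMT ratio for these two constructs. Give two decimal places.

Mean heterotrait r = 1.48/4 = 0.3700.
Mean within-Pro = 0.58/1 = 0.5800; mean within-IM = 0.59/1 = 0.5900.
Geometric mean = √(0.5800 × 0.5900) = 0.5850.
HTMT = 0.3700 / 0.5850 = 0.63.

0.63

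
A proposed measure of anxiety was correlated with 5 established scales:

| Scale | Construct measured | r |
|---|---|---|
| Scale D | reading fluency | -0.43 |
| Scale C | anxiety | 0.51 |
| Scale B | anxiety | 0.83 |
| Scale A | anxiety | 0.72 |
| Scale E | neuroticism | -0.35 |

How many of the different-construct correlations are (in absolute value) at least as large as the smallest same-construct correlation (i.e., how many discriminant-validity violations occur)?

Convergent (same construct = anxiety): Scale C, Scale B, Scale A.
Smallest convergent = 0.51. Discriminant |r|: 0.43, 0.35; count ≥ 0.51 → 0.

0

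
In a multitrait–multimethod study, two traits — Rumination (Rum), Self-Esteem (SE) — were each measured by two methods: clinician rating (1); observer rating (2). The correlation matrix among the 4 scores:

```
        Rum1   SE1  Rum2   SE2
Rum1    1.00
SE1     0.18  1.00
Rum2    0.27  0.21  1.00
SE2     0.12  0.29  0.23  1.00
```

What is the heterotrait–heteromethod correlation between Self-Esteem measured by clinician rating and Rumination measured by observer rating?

0.21

Different traits and methods: r(SE1, Rum2) = 0.21.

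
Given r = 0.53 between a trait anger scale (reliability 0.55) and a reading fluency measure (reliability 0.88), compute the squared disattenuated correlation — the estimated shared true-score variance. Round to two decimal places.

0.58

Disattenuated r = 0.53 / √(0.55 × 0.88) = 0.53 / 0.6957 = 0.7618.
Shared true-score variance = 0.7618² = 0.5803 ≈ 0.58.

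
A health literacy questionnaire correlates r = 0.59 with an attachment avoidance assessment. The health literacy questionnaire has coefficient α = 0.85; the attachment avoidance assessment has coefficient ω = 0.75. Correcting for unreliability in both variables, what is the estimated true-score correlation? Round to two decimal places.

r_true = r_obs / √(r_xx · r_yy) = 0.59 / √(0.85 × 0.75) = 0.59 / √0.6375 = 0.59 / 0.7984 ≈ 0.74.

0.74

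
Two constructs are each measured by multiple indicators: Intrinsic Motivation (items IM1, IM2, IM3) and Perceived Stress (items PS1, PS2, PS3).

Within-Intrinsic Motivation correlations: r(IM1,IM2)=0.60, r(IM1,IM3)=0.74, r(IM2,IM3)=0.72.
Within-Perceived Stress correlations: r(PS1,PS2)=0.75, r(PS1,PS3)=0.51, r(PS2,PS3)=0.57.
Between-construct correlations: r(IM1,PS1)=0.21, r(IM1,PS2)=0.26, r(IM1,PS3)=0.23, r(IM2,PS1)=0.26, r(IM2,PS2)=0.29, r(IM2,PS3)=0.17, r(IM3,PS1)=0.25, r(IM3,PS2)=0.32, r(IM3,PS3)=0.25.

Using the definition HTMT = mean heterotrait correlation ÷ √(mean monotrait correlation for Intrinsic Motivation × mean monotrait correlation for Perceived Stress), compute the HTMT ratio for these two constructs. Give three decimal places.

Between-construct mean = 2.24/9 = 0.2489.
Mean within-IM = 2.06/3 = 0.6867; mean within-PS = 1.83/3 = 0.6100.
Geometric mean = √(0.6867 × 0.6100) = 0.6472.
HTMT = 0.2489 / 0.6472 = 0.385.

0.385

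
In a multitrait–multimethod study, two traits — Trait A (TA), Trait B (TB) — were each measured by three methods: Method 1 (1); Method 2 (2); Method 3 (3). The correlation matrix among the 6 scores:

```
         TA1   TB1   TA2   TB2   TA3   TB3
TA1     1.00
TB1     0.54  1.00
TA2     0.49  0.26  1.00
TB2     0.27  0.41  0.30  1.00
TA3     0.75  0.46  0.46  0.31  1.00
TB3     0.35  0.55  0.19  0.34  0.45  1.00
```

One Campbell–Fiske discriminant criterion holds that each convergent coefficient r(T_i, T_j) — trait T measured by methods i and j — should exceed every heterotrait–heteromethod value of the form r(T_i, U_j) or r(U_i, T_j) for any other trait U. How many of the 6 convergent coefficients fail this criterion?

0

Each convergent coefficient versus the relevant comparison correlations:
TA (methods 1·2): 0.49 vs {0.27, 0.26} → pass.
TA (methods 1·3): 0.75 vs {0.35, 0.46} → pass.
TA (methods 2·3): 0.46 vs {0.19, 0.31} → pass.
TB (methods 1·2): 0.41 vs {0.26, 0.27} → pass.
TB (methods 1·3): 0.55 vs {0.46, 0.35} → pass.
TB (methods 2·3): 0.34 vs {0.31, 0.19} → pass.
0 of 6 fail.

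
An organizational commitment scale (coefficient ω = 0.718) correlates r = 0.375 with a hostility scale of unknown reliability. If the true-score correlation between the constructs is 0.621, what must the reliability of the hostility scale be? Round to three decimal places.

r_true = r_obs / √(r_xx · r_yy) ⇒ 0.621 = 0.375 / √(0.718 · r_yy).
√(0.718 · r_yy) = 0.375 / 0.621 = 0.6039; 0.718 · r_yy = 0.3647; r_yy = 0.3647 / 0.718 ≈ 0.508.

0.508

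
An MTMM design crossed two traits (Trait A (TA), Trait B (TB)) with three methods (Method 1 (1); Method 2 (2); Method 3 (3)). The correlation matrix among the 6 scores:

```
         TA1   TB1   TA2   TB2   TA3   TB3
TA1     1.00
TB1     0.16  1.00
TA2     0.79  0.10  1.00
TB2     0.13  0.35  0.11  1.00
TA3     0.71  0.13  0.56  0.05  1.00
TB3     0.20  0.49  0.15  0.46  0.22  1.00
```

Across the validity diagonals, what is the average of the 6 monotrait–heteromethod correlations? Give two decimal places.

Convergent values: 0.79, 0.71, 0.56, 0.35, 0.49, 0.46; mean = 3.36/6 = 0.56.

0.56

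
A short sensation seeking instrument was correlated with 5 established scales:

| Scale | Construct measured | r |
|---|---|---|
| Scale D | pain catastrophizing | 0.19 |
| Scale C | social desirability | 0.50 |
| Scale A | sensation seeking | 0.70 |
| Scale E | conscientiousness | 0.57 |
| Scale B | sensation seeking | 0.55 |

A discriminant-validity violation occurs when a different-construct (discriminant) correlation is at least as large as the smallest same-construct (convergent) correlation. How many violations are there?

Convergent (same construct = sensation seeking): Scale A, Scale B.
Smallest convergent = 0.55. Discriminant values: 0.19, 0.50, 0.57; count ≥ 0.55 → 1.

1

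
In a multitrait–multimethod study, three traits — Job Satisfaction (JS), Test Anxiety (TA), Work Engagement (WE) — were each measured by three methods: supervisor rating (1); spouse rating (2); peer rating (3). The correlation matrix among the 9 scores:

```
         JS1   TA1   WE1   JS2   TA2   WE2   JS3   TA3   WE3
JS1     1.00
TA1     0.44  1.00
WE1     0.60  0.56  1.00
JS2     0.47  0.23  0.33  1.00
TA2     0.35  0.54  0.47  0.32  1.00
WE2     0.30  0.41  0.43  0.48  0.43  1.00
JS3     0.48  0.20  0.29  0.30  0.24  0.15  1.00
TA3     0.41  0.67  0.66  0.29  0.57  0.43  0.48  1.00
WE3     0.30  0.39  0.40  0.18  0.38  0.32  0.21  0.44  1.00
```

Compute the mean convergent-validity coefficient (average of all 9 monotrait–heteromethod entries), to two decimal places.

Convergent values: 0.47, 0.48, 0.30, 0.54, 0.67, 0.57, 0.43, 0.40, 0.32; mean = 4.18/9 = 0.46.

0.46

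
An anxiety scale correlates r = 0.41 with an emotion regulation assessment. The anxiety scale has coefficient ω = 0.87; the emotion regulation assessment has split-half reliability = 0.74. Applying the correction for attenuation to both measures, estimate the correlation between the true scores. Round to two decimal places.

r_true = r_obs / √(r_xx · r_yy) = 0.41 / √(0.87 × 0.74) = 0.41 / √0.6438 = 0.41 / 0.8024 ≈ 0.51.

0.51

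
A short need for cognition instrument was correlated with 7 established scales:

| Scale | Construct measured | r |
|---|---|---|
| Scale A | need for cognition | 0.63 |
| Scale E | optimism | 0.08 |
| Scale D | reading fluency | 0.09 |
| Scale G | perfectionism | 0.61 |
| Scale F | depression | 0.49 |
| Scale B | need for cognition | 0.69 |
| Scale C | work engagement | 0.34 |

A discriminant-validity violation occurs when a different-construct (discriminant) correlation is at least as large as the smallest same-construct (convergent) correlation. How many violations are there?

Convergent (same construct = need for cognition): Scale A, Scale B.
Smallest convergent = 0.63. Discriminant values: 0.08, 0.09, 0.61, 0.49, 0.34; count ≥ 0.63 → 0.

0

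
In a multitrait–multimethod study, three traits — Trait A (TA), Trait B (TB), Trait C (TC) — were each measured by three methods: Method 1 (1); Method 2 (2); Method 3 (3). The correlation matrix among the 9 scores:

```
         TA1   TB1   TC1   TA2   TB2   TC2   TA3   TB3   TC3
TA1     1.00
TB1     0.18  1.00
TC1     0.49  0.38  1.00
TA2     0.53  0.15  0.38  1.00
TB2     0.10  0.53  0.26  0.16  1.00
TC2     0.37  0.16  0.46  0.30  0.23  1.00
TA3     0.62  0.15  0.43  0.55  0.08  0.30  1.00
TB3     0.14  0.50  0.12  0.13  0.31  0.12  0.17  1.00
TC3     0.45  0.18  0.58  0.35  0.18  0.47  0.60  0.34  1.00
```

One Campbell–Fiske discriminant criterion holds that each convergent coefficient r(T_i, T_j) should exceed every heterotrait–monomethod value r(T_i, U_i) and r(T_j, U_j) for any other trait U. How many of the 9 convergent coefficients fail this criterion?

5

Convergent coefficients and their comparison sets:
TA (methods 1·2): 0.53 vs {0.18, 0.16, 0.49, 0.30} → pass.
TA (methods 1·3): 0.62 vs {0.18, 0.17, 0.49, 0.60} → pass.
TA (methods 2·3): 0.55 vs {0.16, 0.17, 0.30, 0.60} → fail.
TB (methods 1·2): 0.53 vs {0.18, 0.16, 0.38, 0.23} → pass.
TB (methods 1·3): 0.50 vs {0.18, 0.17, 0.38, 0.34} → pass.
TB (methods 2·3): 0.31 vs {0.16, 0.17, 0.23, 0.34} → fail.
TC (methods 1·2): 0.46 vs {0.49, 0.30, 0.38, 0.23} → fail.
TC (methods 1·3): 0.58 vs {0.49, 0.60, 0.38, 0.34} → fail.
TC (methods 2·3): 0.47 vs {0.30, 0.60, 0.23, 0.34} → fail.
5 of 9 fail.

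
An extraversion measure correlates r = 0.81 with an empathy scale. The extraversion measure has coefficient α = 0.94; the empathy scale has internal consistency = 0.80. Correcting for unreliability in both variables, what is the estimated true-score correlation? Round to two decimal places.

r_true = r_obs / √(r_xx · r_yy) = 0.81 / √(0.94 × 0.80) = 0.81 / √0.7520 = 0.81 / 0.8672 ≈ 0.93.

0.93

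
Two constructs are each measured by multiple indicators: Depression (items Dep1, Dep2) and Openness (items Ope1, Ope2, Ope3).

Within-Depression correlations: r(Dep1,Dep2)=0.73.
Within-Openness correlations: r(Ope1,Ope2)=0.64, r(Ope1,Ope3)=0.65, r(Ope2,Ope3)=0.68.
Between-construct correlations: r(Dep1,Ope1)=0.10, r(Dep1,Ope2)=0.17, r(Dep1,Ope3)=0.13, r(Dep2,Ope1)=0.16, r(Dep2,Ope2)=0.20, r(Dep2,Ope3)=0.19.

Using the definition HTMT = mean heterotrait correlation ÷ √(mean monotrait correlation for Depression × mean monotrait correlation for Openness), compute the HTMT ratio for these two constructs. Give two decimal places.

Mean between = 0.95/6 = 0.1583.
Mean within-Dep = 0.73/1 = 0.7300; mean within-Ope = 1.97/3 = 0.6567.
Geometric mean = √(0.7300 × 0.6567) = 0.6924.
HTMT = 0.1583 / 0.6924 = 0.23.

0.23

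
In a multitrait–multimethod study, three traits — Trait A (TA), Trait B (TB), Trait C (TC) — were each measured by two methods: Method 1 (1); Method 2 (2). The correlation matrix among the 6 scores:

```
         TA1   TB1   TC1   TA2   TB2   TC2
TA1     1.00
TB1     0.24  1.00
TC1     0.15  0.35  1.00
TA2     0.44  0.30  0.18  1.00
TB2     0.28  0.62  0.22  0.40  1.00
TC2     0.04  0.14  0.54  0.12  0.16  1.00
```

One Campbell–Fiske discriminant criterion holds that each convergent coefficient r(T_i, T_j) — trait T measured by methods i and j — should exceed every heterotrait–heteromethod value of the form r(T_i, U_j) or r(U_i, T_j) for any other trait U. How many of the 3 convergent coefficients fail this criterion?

Each convergent coefficient versus the relevant comparison correlations:
TA (methods 1·2): 0.44 vs {0.28, 0.30, 0.04, 0.18} → pass.
TB (methods 1·2): 0.62 vs {0.30, 0.28, 0.14, 0.22} → pass.
TC (methods 1·2): 0.54 vs {0.18, 0.04, 0.22, 0.14} → pass.
0 of 3 fail.

0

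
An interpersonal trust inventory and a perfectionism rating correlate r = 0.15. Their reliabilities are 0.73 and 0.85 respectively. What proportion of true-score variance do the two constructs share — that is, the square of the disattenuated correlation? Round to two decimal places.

Disattenuated r = 0.15 / √(0.73 × 0.85) = 0.15 / 0.7877 = 0.1904.
Shared true-score variance = 0.1904² = 0.0363 ≈ 0.04.

0.04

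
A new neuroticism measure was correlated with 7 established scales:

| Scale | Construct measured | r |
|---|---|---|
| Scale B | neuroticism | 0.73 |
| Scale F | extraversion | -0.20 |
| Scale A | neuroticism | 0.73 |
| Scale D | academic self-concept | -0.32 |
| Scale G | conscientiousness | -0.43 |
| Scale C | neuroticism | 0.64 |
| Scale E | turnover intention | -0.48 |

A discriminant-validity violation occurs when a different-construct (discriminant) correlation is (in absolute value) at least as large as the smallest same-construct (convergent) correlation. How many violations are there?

Convergent (same construct = neuroticism): Scale B, Scale A, Scale C.
Smallest convergent = 0.64. Discriminant |r|: 0.20, 0.32, 0.43, 0.48; count ≥ 0.64 → 0.

0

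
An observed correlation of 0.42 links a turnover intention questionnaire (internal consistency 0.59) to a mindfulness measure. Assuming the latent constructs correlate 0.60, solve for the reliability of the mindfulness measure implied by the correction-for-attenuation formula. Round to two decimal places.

r_true = r_obs / √(r_xx · r_yy) ⇒ 0.60 = 0.42 / √(0.59 · r_yy).
√(0.59 · r_yy) = 0.42 / 0.60 = 0.7000; 0.59 · r_yy = 0.4900; r_yy = 0.4900 / 0.59 ≈ 0.83.

0.83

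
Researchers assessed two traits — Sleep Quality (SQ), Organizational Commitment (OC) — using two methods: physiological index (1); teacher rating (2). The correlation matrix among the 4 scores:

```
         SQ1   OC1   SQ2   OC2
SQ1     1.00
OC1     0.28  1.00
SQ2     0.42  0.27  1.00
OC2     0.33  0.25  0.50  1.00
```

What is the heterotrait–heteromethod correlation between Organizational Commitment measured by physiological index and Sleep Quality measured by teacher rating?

Different traits and methods: r(OC1, SQ2) = 0.27.

0.27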